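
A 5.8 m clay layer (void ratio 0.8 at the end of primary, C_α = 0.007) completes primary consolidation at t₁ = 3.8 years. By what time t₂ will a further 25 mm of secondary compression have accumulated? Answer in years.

t₂ ≈ 48.8 years

S_s = C_α·H/(1+e_p)·log₁₀(t₂/t₁) ⇒ log₁₀(t₂/t₁) = S_s·(1+e_p)/(C_α·H).
log₁₀(t₂/t₁) = 0.025 × (1+0.8) / (0.007×5.8) = 1.108
t₂ = t₁ × 10^1.108 = 3.8 × 12.83 = 48.77 years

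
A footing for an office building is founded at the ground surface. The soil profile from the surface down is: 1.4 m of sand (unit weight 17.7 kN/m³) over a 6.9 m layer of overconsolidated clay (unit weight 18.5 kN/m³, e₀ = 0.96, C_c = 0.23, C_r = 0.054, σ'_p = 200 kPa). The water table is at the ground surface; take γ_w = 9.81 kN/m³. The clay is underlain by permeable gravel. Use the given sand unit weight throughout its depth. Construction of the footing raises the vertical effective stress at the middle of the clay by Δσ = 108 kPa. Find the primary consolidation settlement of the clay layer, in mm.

S_c ≈ 106 mm

Mid-depth of clay below the ground surface: z = 1.4 + 6.9/2 = 4.85 m.
Total vertical stress at mid-clay: σ_v = 17.7×1.4 + 18.5×3.45 = 88.605 kPa.
Pore pressure: u = 9.81×(4.85 − 0) = 47.578 kPa.
Initial effective stress: σ'_0 = σ_v − u = 88.605 − 47.578 = 41.027 kPa.
Final effective stress: σ'_f = 41.027 + 108 = 149.03 kPa.
σ'_f = 149.03 ≤ σ'_p = 200 kPa, so the clay remains overconsolidated and only the recompression index applies:
S_c = C_r·H/(1+e₀)·log₁₀(σ'_f/σ'_0) = 0.054×6.9/1.96×log₁₀(149.03/41.027)
    = 0.1901 × 0.5602 = 0.1065 m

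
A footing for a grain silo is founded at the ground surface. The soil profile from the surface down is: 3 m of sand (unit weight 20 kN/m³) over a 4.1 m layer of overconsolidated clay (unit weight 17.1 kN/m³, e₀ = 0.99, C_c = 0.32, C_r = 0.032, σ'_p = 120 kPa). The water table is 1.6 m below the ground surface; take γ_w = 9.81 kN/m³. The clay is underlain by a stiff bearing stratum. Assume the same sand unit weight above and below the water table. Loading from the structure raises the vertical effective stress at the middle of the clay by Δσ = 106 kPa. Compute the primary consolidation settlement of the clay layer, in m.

Mid-depth of clay below the ground surface: z = 3 + 4.1/2 = 5.05 m.
Total vertical stress at mid-clay: σ_v = 20×3 + 17.1×2.05 = 95.055 kPa.
Pore pressure: u = 9.81×(5.05 − 1.6) = 33.845 kPa.
Initial effective stress: σ'_0 = σ_v − u = 95.055 − 33.845 = 61.21 kPa.
Final effective stress: σ'_f = 61.21 + 106 = 167.21 kPa.
σ'_f = 167.21 > σ'_p = 120 kPa, so the stress path crosses the preconsolidation pressure — recompression up to σ'_p, then virgin compression beyond:
S_c = H/(1+e₀)·[C_r·log₁₀(σ'_p/σ'_0) + C_c·log₁₀(σ'_f/σ'_p)]
    = 4.1/1.99 × [0.032×log₁₀(120/61.21) + 0.32×log₁₀(167.21/120)]
    = 2.0603 × [0.0093555 + 0.046106] = 0.1143 m

S_c ≈ 0.114 m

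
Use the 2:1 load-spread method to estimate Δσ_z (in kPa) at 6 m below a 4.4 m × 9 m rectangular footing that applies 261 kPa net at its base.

Δσ_z ≈ 66.3 kPa

By the 2:1 method the load spreads at 1 horizontal : 2 vertical, so at depth z the loaded area has grown by z in each plan dimension:
Δσ = qBL/((B+z)(L+z)) = 261×4.4×9/((4.4+6)(9+6)) = 66.254 kPa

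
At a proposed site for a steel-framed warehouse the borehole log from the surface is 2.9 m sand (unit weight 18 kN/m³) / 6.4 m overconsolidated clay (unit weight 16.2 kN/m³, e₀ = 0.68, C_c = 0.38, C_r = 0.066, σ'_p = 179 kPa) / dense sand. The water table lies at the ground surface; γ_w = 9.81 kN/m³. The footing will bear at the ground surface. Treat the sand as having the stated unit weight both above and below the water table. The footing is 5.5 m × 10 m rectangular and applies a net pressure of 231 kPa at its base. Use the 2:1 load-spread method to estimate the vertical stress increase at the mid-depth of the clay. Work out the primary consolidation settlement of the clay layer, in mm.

S_c ≈ 102 mm

Mid-depth of clay below the ground surface: z = 2.9 + 6.4/2 = 6.1 m.
Total vertical stress at mid-clay: σ_v = 18×2.9 + 16.2×3.2 = 104.04 kPa.
Pore pressure: u = 9.81×(6.1 − 0) = 59.841 kPa.
Initial effective stress: σ'_0 = σ_v − u = 104.04 − 59.841 = 44.199 kPa.
Stress increase at mid-clay by the 2:1 spreading method:
Δσ = qBL/((B+z)(L+z)) = 231×5.5×10/((5.5+6.1)(10+6.1)) = 68.028 kPa
Final effective stress: σ'_f = 44.199 + 68.028 = 112.23 kPa.
σ'_f = 112.23 ≤ σ'_p = 179 kPa, so the clay remains overconsolidated and only the recompression index applies:
S_c = C_r·H/(1+e₀)·log₁₀(σ'_f/σ'_0) = 0.066×6.4/1.68×log₁₀(112.23/44.199)
    = 0.25143 × 0.4047 = 0.1018 m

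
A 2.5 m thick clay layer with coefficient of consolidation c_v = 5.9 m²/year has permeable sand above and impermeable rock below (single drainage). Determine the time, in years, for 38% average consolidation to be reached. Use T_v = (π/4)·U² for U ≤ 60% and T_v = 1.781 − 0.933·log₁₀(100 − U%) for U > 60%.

Drainage path length: H_d = H = 2.5 m (single drainage).
U ≤ 60%: T_v = (π/4)·U² = (π/4)×0.38² = 0.11341.
t = T_v·H_d²/c_v = 0.11341×2.5²/5.9 = 0.1201 years.

t ≈ 0.12 years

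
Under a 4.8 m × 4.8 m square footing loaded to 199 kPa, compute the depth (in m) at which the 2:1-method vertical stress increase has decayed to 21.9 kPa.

z ≈ 9.67 m

2:1 spreading — at depth z the loaded area has grown by z in each plan dimension:
qB²/(B+z)² = Δσ_z ⇒ z = B(√(q/Δσ_z) − 1) = 4.8×(√(199/21.9) − 1) = 9.669 m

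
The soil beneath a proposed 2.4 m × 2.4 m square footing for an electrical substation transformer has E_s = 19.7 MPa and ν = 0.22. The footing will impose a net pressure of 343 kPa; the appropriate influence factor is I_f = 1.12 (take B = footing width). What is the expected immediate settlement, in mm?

Immediate (elastic) settlement: S_e = q·B·(1−ν²)/E_s · I_f.
E_s = 19.7 MPa = 19700 kPa.
S_e = 343 × 2.4 × (1 − 0.22²) / 19700 × 1.12
    = 343 × 2.4 × 0.9516 / 19700 × 1.12
    = 0.04454 m = 44.54 mm

S_e ≈ 44.5 mm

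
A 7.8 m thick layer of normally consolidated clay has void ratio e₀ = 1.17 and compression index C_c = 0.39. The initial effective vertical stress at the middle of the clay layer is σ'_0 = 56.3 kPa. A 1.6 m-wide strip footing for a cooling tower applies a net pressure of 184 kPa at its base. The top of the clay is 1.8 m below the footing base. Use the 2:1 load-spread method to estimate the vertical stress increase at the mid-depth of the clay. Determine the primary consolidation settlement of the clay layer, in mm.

Mid-depth of clay below the footing base: z = 1.8 + 7.8/2 = 5.7 m.
Stress increase at mid-clay by the 2:1 spreading method:
Δσ = qB/(B+z) = 184×1.6/(1.6+5.7) = 40.329 kPa
Final effective stress: σ'_f = σ'_0 + Δσ = 56.3 + 40.329 = 96.629 kPa.
Normally consolidated clay, so the full stress increment lies on the virgin compression line:
S_c = C_c·H/(1+e₀)·log₁₀(σ'_f/σ'_0) = 0.39×7.8/(1+1.17)×log₁₀(96.629/56.3)
    = 1.4018 × 0.2346 = 0.3289 m

S_c ≈ 329 mm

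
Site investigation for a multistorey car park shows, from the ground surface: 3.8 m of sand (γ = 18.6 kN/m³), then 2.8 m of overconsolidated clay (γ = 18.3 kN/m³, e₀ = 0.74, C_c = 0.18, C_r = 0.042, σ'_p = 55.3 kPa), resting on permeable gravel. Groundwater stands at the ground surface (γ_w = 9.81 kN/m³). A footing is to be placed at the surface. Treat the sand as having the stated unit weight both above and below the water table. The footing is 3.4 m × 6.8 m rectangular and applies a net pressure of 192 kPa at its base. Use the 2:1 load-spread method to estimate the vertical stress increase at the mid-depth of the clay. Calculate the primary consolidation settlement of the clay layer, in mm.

Mid-depth of clay below the ground surface: z = 3.8 + 2.8/2 = 5.2 m.
Total vertical stress at mid-clay: σ_v = 18.6×3.8 + 18.3×1.4 = 96.3 kPa.
Pore pressure: u = 9.81×(5.2 − 0) = 51.012 kPa.
Initial effective stress: σ'_0 = σ_v − u = 96.3 − 51.012 = 45.288 kPa.
Stress increase at mid-clay by the 2:1 spreading method:
Δσ = qBL/((B+z)(L+z)) = 192×3.4×6.8/((3.4+5.2)(6.8+5.2)) = 43.014 kPa
Final effective stress: σ'_f = 45.288 + 43.014 = 88.302 kPa.
σ'_f = 88.302 > σ'_p = 55.3 kPa, so the stress path crosses the preconsolidation pressure — recompression up to σ'_p, then virgin compression beyond:
S_c = H/(1+e₀)·[C_r·log₁₀(σ'_p/σ'_0) + C_c·log₁₀(σ'_f/σ'_p)]
    = 2.8/1.74 × [0.042×log₁₀(55.3/45.288) + 0.18×log₁₀(88.302/55.3)]
    = 1.6092 × [0.0036432 + 0.036584] = 0.06473 m

S_c ≈ 64.7 mm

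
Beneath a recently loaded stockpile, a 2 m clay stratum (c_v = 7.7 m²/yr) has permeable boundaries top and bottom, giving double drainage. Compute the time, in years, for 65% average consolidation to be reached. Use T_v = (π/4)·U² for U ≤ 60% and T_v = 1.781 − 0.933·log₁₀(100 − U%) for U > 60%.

t ≈ 0.0442 years

Drainage path length: H_d = H/2 = 1 m (double drainage).
U > 60%: T_v = 1.781 − 0.933·log₁₀(100 − 65) = 0.34038.
t = T_v·H_d²/c_v = 0.34038×1²/7.7 = 0.04421 years.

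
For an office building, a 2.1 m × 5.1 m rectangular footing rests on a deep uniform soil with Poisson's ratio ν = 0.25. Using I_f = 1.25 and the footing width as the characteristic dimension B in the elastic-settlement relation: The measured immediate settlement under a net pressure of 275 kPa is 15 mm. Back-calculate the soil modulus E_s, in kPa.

S_e = q·B·(1−ν²)/E_s · I_f  ⇒  E_s = q·B·(1−ν²)·I_f / S_e.
E_s = 275 × 2.1 × 0.9375 × 1.25 / 0.015 = 45120 kPa

E_s ≈ 45100 kPa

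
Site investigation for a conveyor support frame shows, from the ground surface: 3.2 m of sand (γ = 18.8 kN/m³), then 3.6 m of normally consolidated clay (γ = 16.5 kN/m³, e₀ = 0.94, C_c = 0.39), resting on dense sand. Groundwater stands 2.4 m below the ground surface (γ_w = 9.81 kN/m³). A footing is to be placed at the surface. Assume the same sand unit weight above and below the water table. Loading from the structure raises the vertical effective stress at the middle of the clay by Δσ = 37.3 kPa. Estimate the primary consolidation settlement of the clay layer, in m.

S_c ≈ 0.144 m

Mid-depth of clay below the ground surface: z = 3.2 + 3.6/2 = 5 m.
Total vertical stress at mid-clay: σ_v = 18.8×3.2 + 16.5×1.8 = 89.86 kPa.
Pore pressure: u = 9.81×(5 − 2.4) = 25.506 kPa.
Initial effective stress: σ'_0 = σ_v − u = 89.86 − 25.506 = 64.354 kPa.
Final effective stress: σ'_f = σ'_0 + Δσ = 64.354 + 37.3 = 101.65 kPa.
Normally consolidated clay, so the full stress increment lies on the virgin compression line:
S_c = C_c·H/(1+e₀)·log₁₀(σ'_f/σ'_0) = 0.39×3.6/(1+0.94)×log₁₀(101.65/64.354)
    = 0.72371 × 0.19853 = 0.1437 m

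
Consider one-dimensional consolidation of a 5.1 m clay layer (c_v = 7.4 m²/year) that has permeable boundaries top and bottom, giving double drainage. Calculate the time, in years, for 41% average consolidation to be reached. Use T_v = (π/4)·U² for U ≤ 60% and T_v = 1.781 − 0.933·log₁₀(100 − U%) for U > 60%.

t ≈ 0.116 years

Drainage path length: H_d = H/2 = 2.55 m (double drainage).
U ≤ 60%: T_v = (π/4)·U² = (π/4)×0.41² = 0.13203.
t = T_v·H_d²/c_v = 0.13203×2.55²/7.4 = 0.116 years.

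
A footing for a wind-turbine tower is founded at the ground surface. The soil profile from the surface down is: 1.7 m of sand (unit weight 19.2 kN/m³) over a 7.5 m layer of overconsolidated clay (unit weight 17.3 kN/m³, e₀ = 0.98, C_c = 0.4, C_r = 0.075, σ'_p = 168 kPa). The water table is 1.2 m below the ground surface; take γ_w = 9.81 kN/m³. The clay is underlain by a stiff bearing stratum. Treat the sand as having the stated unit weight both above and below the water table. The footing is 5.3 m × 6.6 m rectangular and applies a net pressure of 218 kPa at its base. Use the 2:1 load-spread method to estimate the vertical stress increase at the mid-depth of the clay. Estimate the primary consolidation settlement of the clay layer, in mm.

S_c ≈ 88.8 mm

Mid-depth of clay below the ground surface: z = 1.7 + 7.5/2 = 5.45 m.
Total vertical stress at mid-clay: σ_v = 19.2×1.7 + 17.3×3.75 = 97.515 kPa.
Pore pressure: u = 9.81×(5.45 − 1.2) = 41.693 kPa.
Initial effective stress: σ'_0 = σ_v − u = 97.515 − 41.693 = 55.822 kPa.
Stress increase at mid-clay by the 2:1 spreading method:
Δσ = qBL/((B+z)(L+z)) = 218×5.3×6.6/((5.3+5.45)(6.6+5.45)) = 58.868 kPa
Final effective stress: σ'_f = 55.822 + 58.868 = 114.69 kPa.
σ'_f = 114.69 ≤ σ'_p = 168 kPa, so the clay remains overconsolidated and only the recompression index applies:
S_c = C_r·H/(1+e₀)·log₁₀(σ'_f/σ'_0) = 0.075×7.5/1.98×log₁₀(114.69/55.822)
    = 0.28409 × 0.31272 = 0.08884 m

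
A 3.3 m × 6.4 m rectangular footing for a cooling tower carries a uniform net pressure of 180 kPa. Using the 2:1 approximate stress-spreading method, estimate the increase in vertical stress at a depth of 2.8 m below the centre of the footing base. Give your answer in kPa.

Δσ_z ≈ 67.7 kPa

By the 2:1 method the load spreads at 1 horizontal : 2 vertical, so at depth z the loaded area has grown by z in each plan dimension:
Δσ = qBL/((B+z)(L+z)) = 180×3.3×6.4/((3.3+2.8)(6.4+2.8)) = 67.741 kPa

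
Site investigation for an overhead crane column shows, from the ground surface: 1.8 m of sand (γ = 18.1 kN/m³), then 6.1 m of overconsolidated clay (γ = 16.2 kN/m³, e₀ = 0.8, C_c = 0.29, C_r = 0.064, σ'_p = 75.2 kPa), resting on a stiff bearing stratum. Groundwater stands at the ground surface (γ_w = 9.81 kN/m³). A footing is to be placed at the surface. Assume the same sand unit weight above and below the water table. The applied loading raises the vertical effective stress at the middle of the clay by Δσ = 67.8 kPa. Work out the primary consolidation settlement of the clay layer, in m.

S_c ≈ 0.205 m

Mid-depth of clay below the ground surface: z = 1.8 + 6.1/2 = 4.85 m.
Total vertical stress at mid-clay: σ_v = 18.1×1.8 + 16.2×3.05 = 81.99 kPa.
Pore pressure: u = 9.81×(4.85 − 0) = 47.578 kPa.
Initial effective stress: σ'_0 = σ_v − u = 81.99 − 47.578 = 34.412 kPa.
Final effective stress: σ'_f = 34.412 + 67.8 = 102.21 kPa.
σ'_f = 102.21 > σ'_p = 75.2 kPa, so the stress path crosses the preconsolidation pressure — recompression up to σ'_p, then virgin compression beyond:
S_c = H/(1+e₀)·[C_r·log₁₀(σ'_p/σ'_0) + C_c·log₁₀(σ'_f/σ'_p)]
    = 6.1/1.8 × [0.064×log₁₀(75.2/34.412) + 0.29×log₁₀(102.21/75.2)]
    = 3.3889 × [0.021729 + 0.03865] = 0.2046 m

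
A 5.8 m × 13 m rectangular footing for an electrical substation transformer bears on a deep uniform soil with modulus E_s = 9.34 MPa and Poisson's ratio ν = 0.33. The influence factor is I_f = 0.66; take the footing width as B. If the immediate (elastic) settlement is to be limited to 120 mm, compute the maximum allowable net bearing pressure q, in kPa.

q ≈ 329 kPa

E_s = 9.34 MPa = 9340 kPa.
S_e = q·B·(1−ν²)/E_s · I_f  ⇒  q = S_e·E_s / (B·(1−ν²)·I_f).
q = 0.12 × 9340 / (5.8 × 0.8911 × 0.66) = 328.6 kPa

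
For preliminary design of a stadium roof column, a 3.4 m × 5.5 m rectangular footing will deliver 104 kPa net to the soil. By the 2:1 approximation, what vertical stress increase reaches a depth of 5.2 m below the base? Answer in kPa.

By the 2:1 method the load spreads at 1 horizontal : 2 vertical, so at depth z the loaded area has grown by z in each plan dimension:
Δσ = qBL/((B+z)(L+z)) = 104×3.4×5.5/((3.4+5.2)(5.5+5.2)) = 21.135 kPa

Δσ_z ≈ 21.1 kPa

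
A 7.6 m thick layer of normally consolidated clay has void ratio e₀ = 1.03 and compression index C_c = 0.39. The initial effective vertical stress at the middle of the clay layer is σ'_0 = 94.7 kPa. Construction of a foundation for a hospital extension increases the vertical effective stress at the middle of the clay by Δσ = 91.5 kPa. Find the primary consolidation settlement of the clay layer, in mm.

S_c ≈ 429 mm

Final effective stress: σ'_f = σ'_0 + Δσ = 94.7 + 91.5 = 186.2 kPa.
Normally consolidated clay, so the full stress increment lies on the virgin compression line:
S_c = C_c·H/(1+e₀)·log₁₀(σ'_f/σ'_0) = 0.39×7.6/(1+1.03)×log₁₀(186.2/94.7)
    = 1.4601 × 0.29363 = 0.4287 m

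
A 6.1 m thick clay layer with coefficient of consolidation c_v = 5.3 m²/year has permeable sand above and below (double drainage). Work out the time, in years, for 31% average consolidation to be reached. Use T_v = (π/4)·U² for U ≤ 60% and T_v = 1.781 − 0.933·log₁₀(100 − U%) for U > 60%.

Drainage path length: H_d = H/2 = 3.05 m (double drainage).
U ≤ 60%: T_v = (π/4)·U² = (π/4)×0.31² = 0.075477.
t = T_v·H_d²/c_v = 0.075477×3.05²/5.3 = 0.1325 years.

t ≈ 0.132 years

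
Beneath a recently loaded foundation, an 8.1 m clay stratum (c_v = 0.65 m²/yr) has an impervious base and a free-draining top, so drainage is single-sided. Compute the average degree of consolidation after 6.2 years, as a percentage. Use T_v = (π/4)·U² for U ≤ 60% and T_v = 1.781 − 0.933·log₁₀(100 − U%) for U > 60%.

Drainage path length: H_d = H = 8.1 m (single drainage).
T_v = c_v·t/H_d² = 0.65×6.2/8.1² = 0.061424.
T_v = 0.061424 corresponds to the U ≤ 60% branch:
U = √(4T_v/π) = 0.2797

U ≈ 28 %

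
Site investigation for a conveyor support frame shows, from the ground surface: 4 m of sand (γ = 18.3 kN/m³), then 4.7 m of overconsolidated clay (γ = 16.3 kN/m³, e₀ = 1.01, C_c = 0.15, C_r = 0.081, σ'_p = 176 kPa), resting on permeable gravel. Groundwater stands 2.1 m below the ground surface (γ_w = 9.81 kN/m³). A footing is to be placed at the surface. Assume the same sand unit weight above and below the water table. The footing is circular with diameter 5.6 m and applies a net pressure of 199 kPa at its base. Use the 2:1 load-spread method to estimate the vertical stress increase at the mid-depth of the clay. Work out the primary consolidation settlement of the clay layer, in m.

S_c ≈ 0.04 m

Mid-depth of clay below the ground surface: z = 4 + 4.7/2 = 6.35 m.
Total vertical stress at mid-clay: σ_v = 18.3×4 + 16.3×2.35 = 111.5 kPa.
Pore pressure: u = 9.81×(6.35 − 2.1) = 41.693 kPa.
Initial effective stress: σ'_0 = σ_v − u = 111.5 − 41.693 = 69.807 kPa.
Stress increase at mid-clay by the 2:1 spreading method:
Δσ ≈ qD²/(D+z)² = 199×5.6²/(5.6+6.35)² = 43.701 kPa
Final effective stress: σ'_f = 69.807 + 43.701 = 113.51 kPa.
σ'_f = 113.51 ≤ σ'_p = 176 kPa, so the clay remains overconsolidated and only the recompression index applies:
S_c = C_r·H/(1+e₀)·log₁₀(σ'_f/σ'_0) = 0.081×4.7/2.01×log₁₀(113.51/69.807)
    = 0.1894 × 0.21114 = 0.03999 m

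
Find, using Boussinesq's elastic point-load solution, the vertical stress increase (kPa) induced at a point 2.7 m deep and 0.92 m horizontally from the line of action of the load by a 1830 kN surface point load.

Boussinesq vertical stress below a point load on an elastic half-space:
Δσ_z = 3P/(2πz²) · [1 + (r/z)²]^(−5/2)
r/z = 0.92/2.7 = 0.34074; [1+(r/z)²]^(−5/2) = 0.75987.
Δσ_z = 3×1830/(2π×2.7²) × 0.75987 = 119.86 × 0.75987 = 91.08 kPa

Δσ_z ≈ 91.1 kPa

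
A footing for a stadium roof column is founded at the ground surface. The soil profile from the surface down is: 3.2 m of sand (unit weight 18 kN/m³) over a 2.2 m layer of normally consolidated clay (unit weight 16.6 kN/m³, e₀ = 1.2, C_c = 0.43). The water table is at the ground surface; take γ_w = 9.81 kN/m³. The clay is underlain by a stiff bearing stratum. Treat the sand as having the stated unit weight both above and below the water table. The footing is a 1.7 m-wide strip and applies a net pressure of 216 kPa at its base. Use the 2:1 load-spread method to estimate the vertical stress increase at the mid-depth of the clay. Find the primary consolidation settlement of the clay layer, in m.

S_c ≈ 0.193 m

Mid-depth of clay below the ground surface: z = 3.2 + 2.2/2 = 4.3 m.
Total vertical stress at mid-clay: σ_v = 18×3.2 + 16.6×1.1 = 75.86 kPa.
Pore pressure: u = 9.81×(4.3 − 0) = 42.183 kPa.
Initial effective stress: σ'_0 = σ_v − u = 75.86 − 42.183 = 33.677 kPa.
Stress increase at mid-clay by the 2:1 spreading method:
Δσ = qB/(B+z) = 216×1.7/(1.7+4.3) = 61.2 kPa
Final effective stress: σ'_f = σ'_0 + Δσ = 33.677 + 61.2 = 94.877 kPa.
Normally consolidated clay, so the full stress increment lies on the virgin compression line:
S_c = C_c·H/(1+e₀)·log₁₀(σ'_f/σ'_0) = 0.43×2.2/(1+1.2)×log₁₀(94.877/33.677)
    = 0.43 × 0.44983 = 0.1934 m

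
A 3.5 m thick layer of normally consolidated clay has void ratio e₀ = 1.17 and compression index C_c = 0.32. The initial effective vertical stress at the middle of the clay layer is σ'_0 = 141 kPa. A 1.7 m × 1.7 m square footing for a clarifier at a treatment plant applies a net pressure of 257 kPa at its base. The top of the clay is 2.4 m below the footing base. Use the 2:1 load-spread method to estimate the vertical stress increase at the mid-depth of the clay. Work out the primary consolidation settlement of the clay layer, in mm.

S_c ≈ 32.1 mm

Mid-depth of clay below the footing base: z = 2.4 + 3.5/2 = 4.15 m.
Stress increase at mid-clay by the 2:1 spreading method:
Δσ = qBL/((B+z)(L+z)) = 257×1.7×1.7/((1.7+4.15)(1.7+4.15)) = 21.703 kPa
Final effective stress: σ'_f = σ'_0 + Δσ = 141 + 21.703 = 162.7 kPa.
Normally consolidated clay, so the full stress increment lies on the virgin compression line:
S_c = C_c·H/(1+e₀)·log₁₀(σ'_f/σ'_0) = 0.32×3.5/(1+1.17)×log₁₀(162.7/141)
    = 0.51613 × 0.062168 = 0.03209 m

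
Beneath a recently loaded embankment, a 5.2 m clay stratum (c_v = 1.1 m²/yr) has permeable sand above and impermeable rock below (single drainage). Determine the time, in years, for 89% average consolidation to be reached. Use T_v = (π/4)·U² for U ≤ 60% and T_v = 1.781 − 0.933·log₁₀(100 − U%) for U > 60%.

Drainage path length: H_d = H = 5.2 m (single drainage).
U > 60%: T_v = 1.781 − 0.933·log₁₀(100 − 89) = 0.80938.
t = T_v·H_d²/c_v = 0.80938×5.2²/1.1 = 19.9 years.

t ≈ 19.9 years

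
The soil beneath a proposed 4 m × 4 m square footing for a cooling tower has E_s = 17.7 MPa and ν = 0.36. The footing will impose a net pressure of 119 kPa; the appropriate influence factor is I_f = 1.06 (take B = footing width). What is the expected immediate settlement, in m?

S_e ≈ 0.0248 m

Immediate (elastic) settlement: S_e = q·B·(1−ν²)/E_s · I_f.
E_s = 17.7 MPa = 17700 kPa.
S_e = 119 × 4 × (1 − 0.36²) / 17700 × 1.06
    = 119 × 4 × 0.8704 / 17700 × 1.06
    = 0.02481 m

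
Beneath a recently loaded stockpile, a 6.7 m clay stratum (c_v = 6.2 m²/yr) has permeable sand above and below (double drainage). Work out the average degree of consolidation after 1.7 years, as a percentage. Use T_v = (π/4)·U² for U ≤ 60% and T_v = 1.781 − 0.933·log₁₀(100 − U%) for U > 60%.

Drainage path length: H_d = H/2 = 3.35 m (double drainage).
T_v = c_v·t/H_d² = 6.2×1.7/3.35² = 0.93918.
T_v = 0.93918 corresponds to the U > 60% branch:
U = 1 − 10^((1.781 − T_v)/0.933)/100 = 0.9202

U ≈ 92 %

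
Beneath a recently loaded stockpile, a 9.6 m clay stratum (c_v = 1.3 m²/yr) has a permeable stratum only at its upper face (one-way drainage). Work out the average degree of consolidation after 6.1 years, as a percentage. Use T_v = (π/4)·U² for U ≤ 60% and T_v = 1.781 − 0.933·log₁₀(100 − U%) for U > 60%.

Drainage path length: H_d = H = 9.6 m (single drainage).
T_v = c_v·t/H_d² = 1.3×6.1/9.6² = 0.086046.
T_v = 0.086046 corresponds to the U ≤ 60% branch:
U = √(4T_v/π) = 0.331

U ≈ 33.1 %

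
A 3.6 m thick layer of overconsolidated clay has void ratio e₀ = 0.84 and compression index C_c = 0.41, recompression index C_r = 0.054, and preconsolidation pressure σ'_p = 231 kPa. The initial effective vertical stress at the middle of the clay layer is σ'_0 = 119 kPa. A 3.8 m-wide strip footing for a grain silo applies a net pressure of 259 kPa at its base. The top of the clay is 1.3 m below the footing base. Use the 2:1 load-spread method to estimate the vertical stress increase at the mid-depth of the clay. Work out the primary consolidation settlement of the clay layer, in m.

Mid-depth of clay below the footing base: z = 1.3 + 3.6/2 = 3.1 m.
Stress increase at mid-clay by the 2:1 spreading method:
Δσ = qB/(B+z) = 259×3.8/(3.8+3.1) = 142.64 kPa
Final effective stress: σ'_f = 119 + 142.64 = 261.64 kPa.
σ'_f = 261.64 > σ'_p = 231 kPa, so the stress path crosses the preconsolidation pressure — recompression up to σ'_p, then virgin compression beyond:
S_c = H/(1+e₀)·[C_r·log₁₀(σ'_p/σ'_0) + C_c·log₁₀(σ'_f/σ'_p)]
    = 3.6/1.84 × [0.054×log₁₀(231/119) + 0.41×log₁₀(261.64/231)]
    = 1.9565 × [0.015556 + 0.022178] = 0.07383 m

S_c ≈ 0.0738 m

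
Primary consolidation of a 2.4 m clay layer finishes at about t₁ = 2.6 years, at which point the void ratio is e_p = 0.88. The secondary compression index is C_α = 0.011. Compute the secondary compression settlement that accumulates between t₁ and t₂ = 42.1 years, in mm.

S_s ≈ 17 mm

Secondary compression: S_s = C_α·H/(1+e_p)·log₁₀(t₂/t₁)
S_s = 0.011×2.4/(1+0.88)×log₁₀(42.1/2.6)
    = 0.01404 × 1.209 = 0.01698 m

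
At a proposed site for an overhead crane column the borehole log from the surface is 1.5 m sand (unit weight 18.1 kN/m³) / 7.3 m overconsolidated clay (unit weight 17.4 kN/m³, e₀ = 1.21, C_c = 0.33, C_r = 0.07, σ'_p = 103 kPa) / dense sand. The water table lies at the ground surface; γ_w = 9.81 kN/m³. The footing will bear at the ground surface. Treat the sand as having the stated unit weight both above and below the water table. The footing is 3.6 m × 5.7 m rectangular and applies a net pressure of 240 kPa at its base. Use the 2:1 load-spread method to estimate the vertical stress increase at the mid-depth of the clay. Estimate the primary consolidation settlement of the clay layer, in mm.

S_c ≈ 83.3 mm

Mid-depth of clay below the ground surface: z = 1.5 + 7.3/2 = 5.15 m.
Total vertical stress at mid-clay: σ_v = 18.1×1.5 + 17.4×3.65 = 90.66 kPa.
Pore pressure: u = 9.81×(5.15 − 0) = 50.522 kPa.
Initial effective stress: σ'_0 = σ_v − u = 90.66 − 50.522 = 40.138 kPa.
Stress increase at mid-clay by the 2:1 spreading method:
Δσ = qBL/((B+z)(L+z)) = 240×3.6×5.7/((3.6+5.15)(5.7+5.15)) = 51.874 kPa
Final effective stress: σ'_f = 40.138 + 51.874 = 92.012 kPa.
σ'_f = 92.012 ≤ σ'_p = 103 kPa, so the clay remains overconsolidated and only the recompression index applies:
S_c = C_r·H/(1+e₀)·log₁₀(σ'_f/σ'_0) = 0.07×7.3/2.21×log₁₀(92.012/40.138)
    = 0.23122 × 0.36029 = 0.08331 m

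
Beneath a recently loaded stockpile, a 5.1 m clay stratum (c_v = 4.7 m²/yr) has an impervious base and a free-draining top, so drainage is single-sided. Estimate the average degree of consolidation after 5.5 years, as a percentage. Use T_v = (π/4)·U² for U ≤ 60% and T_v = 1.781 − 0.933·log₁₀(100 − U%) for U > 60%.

U ≈ 93 %

Drainage path length: H_d = H = 5.1 m (single drainage).
T_v = c_v·t/H_d² = 4.7×5.5/5.1² = 0.99385.
T_v = 0.99385 corresponds to the U > 60% branch:
U = 1 − 10^((1.781 − T_v)/0.933)/100 = 0.9302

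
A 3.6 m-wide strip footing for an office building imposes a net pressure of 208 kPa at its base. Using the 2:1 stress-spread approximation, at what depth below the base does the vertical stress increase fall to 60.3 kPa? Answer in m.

2:1 spreading — at depth z the loaded area has grown by z in each plan dimension:
qB/(B+z) = Δσ_z ⇒ z = qB/Δσ_z − B = 208×3.6/60.3 − 3.6 = 8.818 m

z ≈ 8.82 m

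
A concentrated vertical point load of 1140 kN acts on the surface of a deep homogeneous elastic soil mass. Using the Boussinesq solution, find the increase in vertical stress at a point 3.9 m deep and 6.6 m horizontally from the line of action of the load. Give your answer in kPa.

Boussinesq vertical stress below a point load on an elastic half-space:
Δσ_z = 3P/(2πz²) · [1 + (r/z)²]^(−5/2)
r/z = 6.6/3.9 = 1.6923; [1+(r/z)²]^(−5/2) = 0.034075.
Δσ_z = 3×1140/(2π×3.9²) × 0.034075 = 35.786 × 0.034075 = 1.219 kPa

Δσ_z ≈ 1.22 kPa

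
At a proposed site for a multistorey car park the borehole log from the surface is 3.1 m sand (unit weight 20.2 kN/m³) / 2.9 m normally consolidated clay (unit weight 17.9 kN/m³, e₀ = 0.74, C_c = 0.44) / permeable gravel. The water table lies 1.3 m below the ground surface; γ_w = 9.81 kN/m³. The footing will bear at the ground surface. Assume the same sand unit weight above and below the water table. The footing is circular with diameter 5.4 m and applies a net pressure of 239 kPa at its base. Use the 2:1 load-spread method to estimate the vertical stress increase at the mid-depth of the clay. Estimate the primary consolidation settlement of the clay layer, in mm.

Mid-depth of clay below the ground surface: z = 3.1 + 2.9/2 = 4.55 m.
Total vertical stress at mid-clay: σ_v = 20.2×3.1 + 17.9×1.45 = 88.575 kPa.
Pore pressure: u = 9.81×(4.55 − 1.3) = 31.883 kPa.
Initial effective stress: σ'_0 = σ_v − u = 88.575 − 31.883 = 56.692 kPa.
Stress increase at mid-clay by the 2:1 spreading method:
Δσ ≈ qD²/(D+z)² = 239×5.4²/(5.4+4.55)² = 70.395 kPa
Final effective stress: σ'_f = σ'_0 + Δσ = 56.692 + 70.395 = 127.09 kPa.
Normally consolidated clay, so the full stress increment lies on the virgin compression line:
S_c = C_c·H/(1+e₀)·log₁₀(σ'_f/σ'_0) = 0.44×2.9/(1+0.74)×log₁₀(127.09/56.692)
    = 0.73333 × 0.35059 = 0.2571 m

S_c ≈ 257 mm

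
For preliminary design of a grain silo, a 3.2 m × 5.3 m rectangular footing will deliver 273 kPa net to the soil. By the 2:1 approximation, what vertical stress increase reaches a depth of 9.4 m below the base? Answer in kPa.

Δσ_z ≈ 25 kPa

By the 2:1 method the load spreads at 1 horizontal : 2 vertical, so at depth z the loaded area has grown by z in each plan dimension:
Δσ = qBL/((B+z)(L+z)) = 273×3.2×5.3/((3.2+9.4)(5.3+9.4)) = 24.998 kPa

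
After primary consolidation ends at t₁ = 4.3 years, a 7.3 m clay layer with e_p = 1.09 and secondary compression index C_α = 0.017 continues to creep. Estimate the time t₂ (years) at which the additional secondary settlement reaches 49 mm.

S_s = C_α·H/(1+e_p)·log₁₀(t₂/t₁) ⇒ log₁₀(t₂/t₁) = S_s·(1+e_p)/(C_α·H).
log₁₀(t₂/t₁) = 0.049 × (1+1.09) / (0.017×7.3) = 0.8252
t₂ = t₁ × 10^0.8252 = 4.3 × 6.687 = 28.75 years

t₂ ≈ 28.8 years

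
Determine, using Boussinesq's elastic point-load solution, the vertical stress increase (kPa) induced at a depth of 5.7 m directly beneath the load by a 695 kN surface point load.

Δσ_z ≈ 10.2 kPa

Boussinesq vertical stress below a point load on an elastic half-space:
Δσ_z = 3P/(2πz²) · [1 + (r/z)²]^(−5/2)
r/z = 0/5.7 = 0; [1+(r/z)²]^(−5/2) = 1.
Δσ_z = 3×695/(2π×5.7²) × 1 = 10.214 × 1 = 10.21 kPa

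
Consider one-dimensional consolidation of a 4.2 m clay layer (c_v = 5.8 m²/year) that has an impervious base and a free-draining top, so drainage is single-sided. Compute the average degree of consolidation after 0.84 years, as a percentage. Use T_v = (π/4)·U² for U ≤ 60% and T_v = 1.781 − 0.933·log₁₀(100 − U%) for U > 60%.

Drainage path length: H_d = H = 4.2 m (single drainage).
T_v = c_v·t/H_d² = 5.8×0.84/4.2² = 0.27619.
T_v = 0.27619 corresponds to the U ≤ 60% branch:
U = √(4T_v/π) = 0.593

U ≈ 59.3 %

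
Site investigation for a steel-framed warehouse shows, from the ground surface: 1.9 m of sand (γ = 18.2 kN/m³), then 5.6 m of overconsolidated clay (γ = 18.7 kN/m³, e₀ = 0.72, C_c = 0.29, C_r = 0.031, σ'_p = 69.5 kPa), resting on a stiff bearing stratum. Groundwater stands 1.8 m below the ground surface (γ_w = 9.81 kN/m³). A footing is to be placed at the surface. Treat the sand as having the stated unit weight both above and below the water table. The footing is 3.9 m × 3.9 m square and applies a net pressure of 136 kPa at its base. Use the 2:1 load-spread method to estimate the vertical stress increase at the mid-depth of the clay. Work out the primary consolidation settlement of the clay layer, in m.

Mid-depth of clay below the ground surface: z = 1.9 + 5.6/2 = 4.7 m.
Total vertical stress at mid-clay: σ_v = 18.2×1.9 + 18.7×2.8 = 86.94 kPa.
Pore pressure: u = 9.81×(4.7 − 1.8) = 28.449 kPa.
Initial effective stress: σ'_0 = σ_v − u = 86.94 − 28.449 = 58.491 kPa.
Stress increase at mid-clay by the 2:1 spreading method:
Δσ = qBL/((B+z)(L+z)) = 136×3.9×3.9/((3.9+4.7)(3.9+4.7)) = 27.969 kPa
Final effective stress: σ'_f = 58.491 + 27.969 = 86.46 kPa.
σ'_f = 86.46 > σ'_p = 69.5 kPa, so the stress path crosses the preconsolidation pressure — recompression up to σ'_p, then virgin compression beyond:
S_c = H/(1+e₀)·[C_r·log₁₀(σ'_p/σ'_0) + C_c·log₁₀(σ'_f/σ'_p)]
    = 5.6/1.72 × [0.031×log₁₀(69.5/58.491) + 0.29×log₁₀(86.46/69.5)]
    = 3.2558 × [0.0023218 + 0.027501] = 0.0971 m

S_c ≈ 0.0971 m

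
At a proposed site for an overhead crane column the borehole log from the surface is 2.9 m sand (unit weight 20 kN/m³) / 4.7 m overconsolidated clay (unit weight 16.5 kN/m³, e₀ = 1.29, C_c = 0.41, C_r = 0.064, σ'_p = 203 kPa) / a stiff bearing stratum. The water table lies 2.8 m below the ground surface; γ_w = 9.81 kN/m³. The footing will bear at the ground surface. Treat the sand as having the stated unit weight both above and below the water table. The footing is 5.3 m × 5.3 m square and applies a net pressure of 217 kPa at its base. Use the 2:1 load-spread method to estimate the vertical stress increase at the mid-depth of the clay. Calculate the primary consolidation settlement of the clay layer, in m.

Mid-depth of clay below the ground surface: z = 2.9 + 4.7/2 = 5.25 m.
Total vertical stress at mid-clay: σ_v = 20×2.9 + 16.5×2.35 = 96.775 kPa.
Pore pressure: u = 9.81×(5.25 − 2.8) = 24.035 kPa.
Initial effective stress: σ'_0 = σ_v − u = 96.775 − 24.035 = 72.74 kPa.
Stress increase at mid-clay by the 2:1 spreading method:
Δσ = qBL/((B+z)(L+z)) = 217×5.3×5.3/((5.3+5.25)(5.3+5.25)) = 54.765 kPa
Final effective stress: σ'_f = 72.74 + 54.765 = 127.5 kPa.
σ'_f = 127.5 ≤ σ'_p = 203 kPa, so the clay remains overconsolidated and only the recompression index applies:
S_c = C_r·H/(1+e₀)·log₁₀(σ'_f/σ'_0) = 0.064×4.7/2.29×log₁₀(127.5/72.74)
    = 0.13135 × 0.24374 = 0.03202 m

S_c ≈ 0.032 m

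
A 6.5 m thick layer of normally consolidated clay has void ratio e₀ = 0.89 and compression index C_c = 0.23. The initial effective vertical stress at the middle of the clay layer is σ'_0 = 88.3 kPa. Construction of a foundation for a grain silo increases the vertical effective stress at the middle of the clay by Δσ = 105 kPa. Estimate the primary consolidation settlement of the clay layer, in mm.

Final effective stress: σ'_f = σ'_0 + Δσ = 88.3 + 105 = 193.3 kPa.
Normally consolidated clay, so the full stress increment lies on the virgin compression line:
S_c = C_c·H/(1+e₀)·log₁₀(σ'_f/σ'_0) = 0.23×6.5/(1+0.89)×log₁₀(193.3/88.3)
    = 0.79101 × 0.34027 = 0.2692 m

S_c ≈ 269 mm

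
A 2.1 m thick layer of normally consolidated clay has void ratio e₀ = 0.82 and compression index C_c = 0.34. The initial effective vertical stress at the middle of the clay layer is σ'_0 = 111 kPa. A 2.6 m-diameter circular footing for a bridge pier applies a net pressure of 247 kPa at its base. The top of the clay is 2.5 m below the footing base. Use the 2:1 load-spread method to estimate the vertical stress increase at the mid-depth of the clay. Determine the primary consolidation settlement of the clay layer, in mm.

S_c ≈ 57.1 mm

Mid-depth of clay below the footing base: z = 2.5 + 2.1/2 = 3.55 m.
Stress increase at mid-clay by the 2:1 spreading method:
Δσ ≈ qD²/(D+z)² = 247×2.6²/(2.6+3.55)² = 44.146 kPa
Final effective stress: σ'_f = σ'_0 + Δσ = 111 + 44.146 = 155.15 kPa.
Normally consolidated clay, so the full stress increment lies on the virgin compression line:
S_c = C_c·H/(1+e₀)·log₁₀(σ'_f/σ'_0) = 0.34×2.1/(1+0.82)×log₁₀(155.15/111)
    = 0.39231 × 0.14543 = 0.05705 m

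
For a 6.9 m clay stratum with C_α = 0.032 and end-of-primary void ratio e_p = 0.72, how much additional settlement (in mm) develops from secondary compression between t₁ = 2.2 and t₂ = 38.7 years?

Secondary compression: S_s = C_α·H/(1+e_p)·log₁₀(t₂/t₁)
S_s = 0.032×6.9/(1+0.72)×log₁₀(38.7/2.2)
    = 0.1284 × 1.245 = 0.1599 m

S_s ≈ 160 mm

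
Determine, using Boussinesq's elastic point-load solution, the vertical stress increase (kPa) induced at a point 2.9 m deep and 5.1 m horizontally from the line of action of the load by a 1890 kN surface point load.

Δσ_z ≈ 3.17 kPa

Boussinesq vertical stress below a point load on an elastic half-space:
Δσ_z = 3P/(2πz²) · [1 + (r/z)²]^(−5/2)
r/z = 5.1/2.9 = 1.7586; [1+(r/z)²]^(−5/2) = 0.02951.
Δσ_z = 3×1890/(2π×2.9²) × 0.02951 = 107.3 × 0.02951 = 3.166 kPa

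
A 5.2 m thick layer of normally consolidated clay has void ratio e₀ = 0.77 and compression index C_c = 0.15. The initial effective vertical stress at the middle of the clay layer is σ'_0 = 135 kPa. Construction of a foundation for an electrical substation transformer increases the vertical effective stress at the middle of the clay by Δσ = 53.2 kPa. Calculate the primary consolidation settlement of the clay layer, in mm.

S_c ≈ 63.6 mm

Final effective stress: σ'_f = σ'_0 + Δσ = 135 + 53.2 = 188.2 kPa.
Normally consolidated clay, so the full stress increment lies on the virgin compression line:
S_c = C_c·H/(1+e₀)·log₁₀(σ'_f/σ'_0) = 0.15×5.2/(1+0.77)×log₁₀(188.2/135)
    = 0.44068 × 0.14429 = 0.06359 m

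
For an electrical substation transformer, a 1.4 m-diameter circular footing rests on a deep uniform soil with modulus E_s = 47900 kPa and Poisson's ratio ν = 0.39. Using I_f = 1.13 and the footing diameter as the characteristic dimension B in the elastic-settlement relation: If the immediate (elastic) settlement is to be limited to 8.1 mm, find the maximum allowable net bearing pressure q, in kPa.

S_e = q·B·(1−ν²)/E_s · I_f  ⇒  q = S_e·E_s / (B·(1−ν²)·I_f).
q = 0.0081 × 47900 / (1.4 × 0.8479 × 1.13) = 289.2 kPa

q ≈ 289 kPa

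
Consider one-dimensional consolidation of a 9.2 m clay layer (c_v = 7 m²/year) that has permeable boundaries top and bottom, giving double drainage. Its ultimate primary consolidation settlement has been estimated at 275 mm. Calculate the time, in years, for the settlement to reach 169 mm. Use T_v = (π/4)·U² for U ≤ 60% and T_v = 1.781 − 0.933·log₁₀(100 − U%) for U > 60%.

t ≈ 0.911 years

Drainage path length: H_d = H/2 = 4.6 m (double drainage).
U = S(t)/S_ult = 169/275 = 0.6145.
U > 60%: T_v = 1.781 − 0.933·log₁₀(100 − 61.455) = 0.30129.
t = T_v·H_d²/c_v = 0.30129×4.6²/7 = 0.9108 years.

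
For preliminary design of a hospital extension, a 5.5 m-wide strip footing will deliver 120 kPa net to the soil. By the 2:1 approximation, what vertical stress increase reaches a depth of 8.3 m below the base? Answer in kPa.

By the 2:1 method the load spreads at 1 horizontal : 2 vertical, so at depth z the loaded area has grown by z in each plan dimension:
Δσ = qB/(B+z) = 120×5.5/(5.5+8.3) = 47.826 kPa

Δσ_z ≈ 47.8 kPa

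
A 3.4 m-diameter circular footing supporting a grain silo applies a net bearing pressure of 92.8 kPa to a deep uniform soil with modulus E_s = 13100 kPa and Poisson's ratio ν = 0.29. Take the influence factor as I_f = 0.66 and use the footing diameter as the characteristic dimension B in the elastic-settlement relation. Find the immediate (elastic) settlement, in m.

Immediate (elastic) settlement: S_e = q·B·(1−ν²)/E_s · I_f.
S_e = 92.8 × 3.4 × (1 − 0.29²) / 13100 × 0.66
    = 92.8 × 3.4 × 0.9159 / 13100 × 0.66
    = 0.01456 m

S_e ≈ 0.0146 m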